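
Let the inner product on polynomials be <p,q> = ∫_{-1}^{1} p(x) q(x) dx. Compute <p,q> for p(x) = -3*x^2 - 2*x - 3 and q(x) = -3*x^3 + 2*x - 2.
<p,q> = 236/15

Expand the product: p(x)·q(x) = 9*x^5 + 6*x^4 + 3*x^3 + 2*x^2 - 2*x + 6.
∫_{-1}^{1} of each monomial x^k gives [2/(k+1) if k even, 0 if k odd]. Integrating term-by-term (or equivalently evaluating the antiderivative F(x) = 3*x^6/2 + 6*x^5/5 + 3*x^4/4 + 2*x^3/3 - x^2 + 6*x at the endpoints):
  F(1) − F(−1) = 547/60 − (-397/60) = 236/15.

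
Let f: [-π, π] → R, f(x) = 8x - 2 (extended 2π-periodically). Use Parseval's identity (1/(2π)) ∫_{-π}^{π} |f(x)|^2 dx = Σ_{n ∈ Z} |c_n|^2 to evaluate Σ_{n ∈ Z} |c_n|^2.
Σ |c_n|^2 = 64π^2/3 + 4

Expand and integrate term by term over [-π, π]:
  ∫ (8x)^2 dx = 64·(2π^3/3); ∫ 2·8·(-2)·x dx = 0 (odd integrand); ∫ (-2)^2 dx = 4·2π.
So (1/(2π)) ∫_{-π}^{π} (8x - 2)^2 dx = 64π^2/3 + 4 = 64π^2/3 + 4.
Parseval ⇒ Σ |c_n|^2 = 64π^2/3 + 4.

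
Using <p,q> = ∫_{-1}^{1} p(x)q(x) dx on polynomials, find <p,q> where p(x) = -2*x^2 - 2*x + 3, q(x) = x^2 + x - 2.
<p,q> = -142/15

Expand the product: p(x)·q(x) = -2*x^4 - 4*x^3 + 5*x^2 + 7*x - 6.
∫_{-1}^{1} of each monomial x^k gives [2/(k+1) if k even, 0 if k odd]. Integrating term-by-term (or equivalently evaluating the antiderivative F(x) = -2*x^5/5 - x^4 + 5*x^3/3 + 7*x^2/2 - 6*x at the endpoints):
  F(1) − F(−1) = -67/30 − (217/30) = -142/15.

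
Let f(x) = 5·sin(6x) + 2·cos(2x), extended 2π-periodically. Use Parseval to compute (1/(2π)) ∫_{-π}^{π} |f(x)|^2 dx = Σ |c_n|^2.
Σ |c_n|^2 = 29/2

Expand |f|^2 and use orthogonality of {sin(nx), cos(mx)} on [-π, π]:
  ∫_{-π}^{π} sin(nx)^2 dx = π, ∫ cos(mx)^2 dx = π, and cross terms integrate to 0.
So ∫_{-π}^{π} f(x)^2 dx = 5^2 · π + 2^2 · π = (25 + 4)π.
Divide by 2π: (25 + 4)/2 = 29/2.
By Parseval, this equals Σ |c_n|^2.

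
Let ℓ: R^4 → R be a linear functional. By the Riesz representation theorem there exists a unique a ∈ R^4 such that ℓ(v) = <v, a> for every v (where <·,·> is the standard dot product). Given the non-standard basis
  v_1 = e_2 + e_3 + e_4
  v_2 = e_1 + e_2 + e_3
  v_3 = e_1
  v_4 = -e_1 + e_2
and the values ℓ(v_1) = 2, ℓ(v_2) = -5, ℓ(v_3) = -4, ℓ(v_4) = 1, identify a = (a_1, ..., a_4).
a = (-4, -3, 2, 3)

Write a = (a_1, ..., a_4) in the standard basis. For each basis vector v_i, ℓ(v_i) = <v_i, a> is a linear equation in the a_j's. Collect the n equations into a matrix system V a = ℓ, where row i of V is v_i (expressed in the standard basis). Since V is invertible (lower-triangular with 1s on the diagonal, up to permutation), solve by back-substitution:
  V =
[[0, 1, 1, 1],
 [1, 1, 1, 0],
 [1, 0, 0, 0],
 [-1, 1, 0, 0]]
  V a = (2, -5, -4, 1)
Solving gives a = (-4, -3, 2, 3).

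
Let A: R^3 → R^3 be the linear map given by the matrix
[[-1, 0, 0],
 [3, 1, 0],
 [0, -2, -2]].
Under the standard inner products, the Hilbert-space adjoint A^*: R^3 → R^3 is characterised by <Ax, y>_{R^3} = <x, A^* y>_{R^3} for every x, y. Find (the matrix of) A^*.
A^* = A^T =
[[-1, 3, 0],
 [0, 1, -2],
 [0, 0, -2]]

For real matrices with standard dot products, the defining identity <Ax, y> = <x, A^* y> gives (Ax)^T y = x^T (A^*) y, i.e. x^T A^T y = x^T (A^*) y. Since this holds for all x, y, we must have A^* = A^T. Therefore
A^* =
[[-1, 3, 0],
 [0, 1, -2],
 [0, 0, -2]].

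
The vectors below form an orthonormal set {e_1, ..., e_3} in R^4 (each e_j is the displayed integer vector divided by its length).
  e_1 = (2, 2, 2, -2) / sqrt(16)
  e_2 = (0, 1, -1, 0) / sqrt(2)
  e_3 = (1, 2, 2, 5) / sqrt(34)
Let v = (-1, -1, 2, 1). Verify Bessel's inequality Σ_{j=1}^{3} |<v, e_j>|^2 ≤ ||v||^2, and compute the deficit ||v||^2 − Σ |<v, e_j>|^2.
Σ |<v, e_j>|^2 = 395/68; ||v||^2 = 7; deficit = 81/68

Write each e_j = u_j / sqrt(<u_j, u_j>) where u_j is the displayed integer vector. Then <v, e_j> = <v, u_j> / sqrt(<u_j, u_j>), so |<v, e_j>|^2 = <v, u_j>^2 / <u_j, u_j>.
Coefficients: <v, e_1> = -2/sqrt(16), <v, e_2> = -3/sqrt(2), <v, e_3> = 6/sqrt(34).
Square and sum: Σ |<v, e_j>|^2 = 395/68.
Compute ||v||^2 = v·v = 7.
Deficit = 7 − 395/68 = 81/68 ≥ 0, confirming Bessel's inequality. (The deficit equals ||v − Σ <v,e_j> e_j||^2, the squared distance from v to span{e_j}.)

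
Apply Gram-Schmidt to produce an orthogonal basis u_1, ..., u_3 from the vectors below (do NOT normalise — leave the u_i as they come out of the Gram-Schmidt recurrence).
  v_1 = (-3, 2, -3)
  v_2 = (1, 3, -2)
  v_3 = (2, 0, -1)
Orthogonal basis:
  u_1 = (-3, 2, -3)
  u_2 = (49/22, 24/11, -17/22)
  u_3 = (105/227, -189/227, -231/227)

Apply the Gram-Schmidt recurrence
  u_1 = v_1
  u_i = v_i − Σ_{j<i} ((v_i · u_j) / (u_j · u_j)) · u_j.

Step by step this gives:
  u_1 = (-3, 2, -3)
  u_2 = (49/22, 24/11, -17/22)
  u_3 = (105/227, -189/227, -231/227)

Orthogonality check:
  u_2 · u_1 = 0 (should be 0)
  u_3 · u_1 = 0 (should be 0)
  u_3 · u_2 = 0 (should be 0)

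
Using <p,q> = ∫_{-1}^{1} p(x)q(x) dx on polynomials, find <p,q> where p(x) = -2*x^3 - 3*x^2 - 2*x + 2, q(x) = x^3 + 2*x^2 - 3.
<p,q> = -746/105

Expand the product: p(x)·q(x) = -2*x^6 - 7*x^5 - 8*x^4 + 4*x^3 + 13*x^2 + 6*x - 6.
∫_{-1}^{1} of each monomial x^k gives [2/(k+1) if k even, 0 if k odd]. Integrating term-by-term (or equivalently evaluating the antiderivative F(x) = -2*x^7/7 - 7*x^6/6 - 8*x^5/5 + x^4 + 13*x^3/3 + 3*x^2 - 6*x at the endpoints):
  F(1) − F(−1) = -151/210 − (447/70) = -746/105.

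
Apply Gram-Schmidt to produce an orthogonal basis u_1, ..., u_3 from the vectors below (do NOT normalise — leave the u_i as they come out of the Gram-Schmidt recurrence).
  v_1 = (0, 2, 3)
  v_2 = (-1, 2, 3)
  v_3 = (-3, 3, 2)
Orthogonal basis:
  u_1 = (0, 2, 3)
  u_2 = (-1, 0, 0)
  u_3 = (0, 15/13, -10/13)

Apply the Gram-Schmidt recurrence
  u_1 = v_1
  u_i = v_i − Σ_{j<i} ((v_i · u_j) / (u_j · u_j)) · u_j.

Step by step this gives:
  u_1 = (0, 2, 3)
  u_2 = (-1, 0, 0)
  u_3 = (0, 15/13, -10/13)

Orthogonality check:
  u_2 · u_1 = 0 (should be 0)
  u_3 · u_1 = 0 (should be 0)
  u_3 · u_2 = 0 (should be 0)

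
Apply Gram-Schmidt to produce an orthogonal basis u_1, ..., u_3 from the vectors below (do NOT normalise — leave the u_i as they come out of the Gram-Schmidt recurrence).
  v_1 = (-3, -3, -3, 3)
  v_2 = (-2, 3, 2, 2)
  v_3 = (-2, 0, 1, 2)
Orthogonal basis:
  u_1 = (-3, -3, -3, 3)
  u_2 = (-9/4, 11/4, 7/4, 9/4)
  u_3 = (-7/83, -56/83, 70/83, 7/83)

Apply the Gram-Schmidt recurrence
  u_1 = v_1
  u_i = v_i − Σ_{j<i} ((v_i · u_j) / (u_j · u_j)) · u_j.

Step by step this gives:
  u_1 = (-3, -3, -3, 3)
  u_2 = (-9/4, 11/4, 7/4, 9/4)
  u_3 = (-7/83, -56/83, 70/83, 7/83)

Orthogonality check:
  u_2 · u_1 = 0 (should be 0)
  u_3 · u_1 = 0 (should be 0)
  u_3 · u_2 = 0 (should be 0)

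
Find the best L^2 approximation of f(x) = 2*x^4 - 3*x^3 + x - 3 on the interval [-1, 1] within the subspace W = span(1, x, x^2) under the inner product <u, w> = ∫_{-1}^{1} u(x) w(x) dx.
g(x) = 12*x^2/7 - 4*x/5 - 111/35

The best approximation g ∈ W is the orthogonal projection of f onto W. Writing g = a_0 + a_1 x + a_2 x^2, the coefficients solve the normal equations G · a = b where
  G_{ij} = <φ_i, φ_j> and b_i = <f, φ_i>, with φ_0 = 1, φ_1 = x, φ_2 = x^2.
G =
  [2, 0, 2/3]
  [0, 2/3, 0]
  [2/3, 0, 2/5],
b = (-26/5, -8/15, -10/7).
Solving gives a_0 = -111/35, a_1 = -4/5, a_2 = 12/7, so
  g(x) = 12*x^2/7 - 4*x/5 - 111/35.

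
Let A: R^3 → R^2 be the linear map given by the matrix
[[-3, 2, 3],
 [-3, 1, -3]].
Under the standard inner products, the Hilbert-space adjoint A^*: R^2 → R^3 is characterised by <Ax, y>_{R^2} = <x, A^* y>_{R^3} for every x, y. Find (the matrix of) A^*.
A^* = A^T =
[[-3, -3],
 [2, 1],
 [3, -3]]

For real matrices with standard dot products, the defining identity <Ax, y> = <x, A^* y> gives (Ax)^T y = x^T (A^*) y, i.e. x^T A^T y = x^T (A^*) y. Since this holds for all x, y, we must have A^* = A^T. Therefore
A^* =
[[-3, -3],
 [2, 1],
 [3, -3]].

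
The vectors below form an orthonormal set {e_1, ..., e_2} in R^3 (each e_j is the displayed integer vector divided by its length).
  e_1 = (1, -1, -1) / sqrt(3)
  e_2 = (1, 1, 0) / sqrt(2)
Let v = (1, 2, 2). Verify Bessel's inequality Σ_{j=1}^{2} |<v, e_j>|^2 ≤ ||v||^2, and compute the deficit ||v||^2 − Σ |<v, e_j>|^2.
Σ |<v, e_j>|^2 = 15/2; ||v||^2 = 9; deficit = 3/2

Write each e_j = u_j / sqrt(<u_j, u_j>) where u_j is the displayed integer vector. Then <v, e_j> = <v, u_j> / sqrt(<u_j, u_j>), so |<v, e_j>|^2 = <v, u_j>^2 / <u_j, u_j>.
Coefficients: <v, e_1> = -3/sqrt(3), <v, e_2> = 3/sqrt(2).
Square and sum: Σ |<v, e_j>|^2 = 15/2.
Compute ||v||^2 = v·v = 9.
Deficit = 9 − 15/2 = 3/2 ≥ 0, confirming Bessel's inequality. (The deficit equals ||v − Σ <v,e_j> e_j||^2, the squared distance from v to span{e_j}.)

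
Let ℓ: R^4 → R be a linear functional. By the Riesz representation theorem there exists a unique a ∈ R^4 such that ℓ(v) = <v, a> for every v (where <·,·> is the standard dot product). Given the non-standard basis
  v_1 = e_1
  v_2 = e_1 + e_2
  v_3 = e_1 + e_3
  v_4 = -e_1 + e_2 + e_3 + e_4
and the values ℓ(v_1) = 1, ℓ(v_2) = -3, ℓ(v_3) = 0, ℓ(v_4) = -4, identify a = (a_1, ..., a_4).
a = (1, -4, -1, 2)

Write a = (a_1, ..., a_4) in the standard basis. For each basis vector v_i, ℓ(v_i) = <v_i, a> is a linear equation in the a_j's. Collect the n equations into a matrix system V a = ℓ, where row i of V is v_i (expressed in the standard basis). Since V is invertible (lower-triangular with 1s on the diagonal, up to permutation), solve by back-substitution:
  V =
[[1, 0, 0, 0],
 [1, 1, 0, 0],
 [1, 0, 1, 0],
 [-1, 1, 1, 1]]
  V a = (1, -3, 0, -4)
Solving gives a = (1, -4, -1, 2).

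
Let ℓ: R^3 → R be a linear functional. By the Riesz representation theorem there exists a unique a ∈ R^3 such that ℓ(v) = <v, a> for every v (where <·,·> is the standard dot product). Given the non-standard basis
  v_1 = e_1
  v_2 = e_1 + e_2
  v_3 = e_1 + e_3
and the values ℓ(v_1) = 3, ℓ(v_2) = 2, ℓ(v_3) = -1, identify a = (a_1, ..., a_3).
a = (3, -1, -4)

Write a = (a_1, ..., a_3) in the standard basis. For each basis vector v_i, ℓ(v_i) = <v_i, a> is a linear equation in the a_j's. Collect the n equations into a matrix system V a = ℓ, where row i of V is v_i (expressed in the standard basis). Since V is invertible (lower-triangular with 1s on the diagonal, up to permutation), solve by back-substitution:
  V =
[[1, 0, 0],
 [1, 1, 0],
 [1, 0, 1]]
  V a = (3, 2, -1)
Solving gives a = (3, -1, -4).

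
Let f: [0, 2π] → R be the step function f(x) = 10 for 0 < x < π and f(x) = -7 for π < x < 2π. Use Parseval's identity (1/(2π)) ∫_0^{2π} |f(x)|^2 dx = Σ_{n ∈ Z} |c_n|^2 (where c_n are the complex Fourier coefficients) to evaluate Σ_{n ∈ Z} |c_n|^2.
Σ |c_n|^2 = 149/2

Parseval equates the L^2 energy of f (normalised by 1/(2π)) with the ℓ^2 sum of its Fourier coefficients: (1/(2π)) ∫_0^{2π} |f|^2 = Σ |c_n|^2.
Compute the left side: (1/(2π)) [∫_0^π 10^2 dx + ∫_π^{2π} (-7)^2 dx] = (1/(2π)) · (100π + 49π) = (100 + 49)/2 = 149/2.
So Σ_{n ∈ Z} |c_n|^2 = 149/2.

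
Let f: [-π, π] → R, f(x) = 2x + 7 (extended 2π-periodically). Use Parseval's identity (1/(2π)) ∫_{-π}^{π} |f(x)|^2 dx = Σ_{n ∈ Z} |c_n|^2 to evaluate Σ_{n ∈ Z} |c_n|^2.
Σ |c_n|^2 = 4π^2/3 + 49

Expand and integrate term by term over [-π, π]:
  ∫ (2x)^2 dx = 4·(2π^3/3); ∫ 2·2·(7)·x dx = 0 (odd integrand); ∫ 7^2 dx = 49·2π.
So (1/(2π)) ∫_{-π}^{π} (2x + 7)^2 dx = 4π^2/3 + 49 = 4π^2/3 + 49.
Parseval ⇒ Σ |c_n|^2 = 4π^2/3 + 49.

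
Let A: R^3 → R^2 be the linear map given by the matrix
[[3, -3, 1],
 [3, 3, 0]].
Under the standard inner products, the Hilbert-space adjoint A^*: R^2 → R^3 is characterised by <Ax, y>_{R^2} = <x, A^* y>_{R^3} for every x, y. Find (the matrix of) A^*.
A^* = A^T =
[[3, 3],
 [-3, 3],
 [1, 0]]

For real matrices with standard dot products, the defining identity <Ax, y> = <x, A^* y> gives (Ax)^T y = x^T (A^*) y, i.e. x^T A^T y = x^T (A^*) y. Since this holds for all x, y, we must have A^* = A^T. Therefore
A^* =
[[3, 3],
 [-3, 3],
 [1, 0]].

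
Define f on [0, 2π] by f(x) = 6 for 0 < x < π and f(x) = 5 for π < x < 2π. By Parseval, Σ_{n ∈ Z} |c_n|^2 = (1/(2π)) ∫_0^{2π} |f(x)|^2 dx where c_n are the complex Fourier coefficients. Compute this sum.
Σ |c_n|^2 = 61/2

Parseval equates the L^2 energy of f (normalised by 1/(2π)) with the ℓ^2 sum of its Fourier coefficients: (1/(2π)) ∫_0^{2π} |f|^2 = Σ |c_n|^2.
Compute the left side: (1/(2π)) [∫_0^π 6^2 dx + ∫_π^{2π} 5^2 dx] = (1/(2π)) · (36π + 25π) = (36 + 25)/2 = 61/2.
So Σ_{n ∈ Z} |c_n|^2 = 61/2.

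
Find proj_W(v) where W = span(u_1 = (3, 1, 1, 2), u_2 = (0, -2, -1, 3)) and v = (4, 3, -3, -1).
proj_W(v) = (158/67, 398/201, 278/201, -44/201)

Set up U = [u_1 | ... | u_2] ∈ R^(4×2). The projector onto W = col(U) is P = U (U^T U)^(-1) U^T.
Compute U^T U =
  [15, 3]
  [3, 14],
and U^T v = (10, -6).
Solve U^T U · c = U^T v for the coefficients: c = (158/201, -40/67). The projection is proj_W(v) = U c.
Check: (v - proj_W(v)) · u_1 = 0  (should be 0).
Check: (v - proj_W(v)) · u_2 = 0  (should be 0).
Result: proj_W(v) = (158/67, 398/201, 278/201, -44/201).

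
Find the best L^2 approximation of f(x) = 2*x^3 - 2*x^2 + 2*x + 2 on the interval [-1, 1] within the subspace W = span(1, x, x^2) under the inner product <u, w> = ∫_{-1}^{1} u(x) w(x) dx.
g(x) = -2*x^2 + 16*x/5 + 2

The best approximation g ∈ W is the orthogonal projection of f onto W. Writing g = a_0 + a_1 x + a_2 x^2, the coefficients solve the normal equations G · a = b where
  G_{ij} = <φ_i, φ_j> and b_i = <f, φ_i>, with φ_0 = 1, φ_1 = x, φ_2 = x^2.
G =
  [2, 0, 2/3]
  [0, 2/3, 0]
  [2/3, 0, 2/5],
b = (8/3, 32/15, 8/15).
Solving gives a_0 = 2, a_1 = 16/5, a_2 = -2, so
  g(x) = -2*x^2 + 16*x/5 + 2.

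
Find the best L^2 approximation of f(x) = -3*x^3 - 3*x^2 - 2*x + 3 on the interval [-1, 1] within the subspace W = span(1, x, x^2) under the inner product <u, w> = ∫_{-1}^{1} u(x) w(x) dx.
g(x) = -3*x^2 - 19*x/5 + 3

The best approximation g ∈ W is the orthogonal projection of f onto W. Writing g = a_0 + a_1 x + a_2 x^2, the coefficients solve the normal equations G · a = b where
  G_{ij} = <φ_i, φ_j> and b_i = <f, φ_i>, with φ_0 = 1, φ_1 = x, φ_2 = x^2.
G =
  [2, 0, 2/3]
  [0, 2/3, 0]
  [2/3, 0, 2/5],
b = (4, -38/15, 4/5).
Solving gives a_0 = 3, a_1 = -19/5, a_2 = -3, so
  g(x) = -3*x^2 - 19*x/5 + 3.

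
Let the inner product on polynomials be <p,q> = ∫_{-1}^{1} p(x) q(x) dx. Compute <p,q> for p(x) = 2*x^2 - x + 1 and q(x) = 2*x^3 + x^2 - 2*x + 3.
<p,q> = 12

Expand the product: p(x)·q(x) = 4*x^5 - 3*x^3 + 9*x^2 - 5*x + 3.
∫_{-1}^{1} of each monomial x^k gives [2/(k+1) if k even, 0 if k odd]. Integrating term-by-term (or equivalently evaluating the antiderivative F(x) = 2*x^6/3 - 3*x^4/4 + 3*x^3 - 5*x^2/2 + 3*x at the endpoints):
  F(1) − F(−1) = 41/12 − (-103/12) = 12.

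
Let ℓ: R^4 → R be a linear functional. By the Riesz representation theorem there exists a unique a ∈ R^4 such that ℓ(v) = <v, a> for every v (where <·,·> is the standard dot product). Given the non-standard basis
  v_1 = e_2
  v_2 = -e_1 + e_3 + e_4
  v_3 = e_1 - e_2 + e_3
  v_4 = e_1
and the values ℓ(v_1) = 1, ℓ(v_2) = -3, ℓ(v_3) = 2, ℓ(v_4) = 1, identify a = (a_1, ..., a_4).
a = (1, 1, 2, -4)

Write a = (a_1, ..., a_4) in the standard basis. For each basis vector v_i, ℓ(v_i) = <v_i, a> is a linear equation in the a_j's. Collect the n equations into a matrix system V a = ℓ, where row i of V is v_i (expressed in the standard basis). Since V is invertible (lower-triangular with 1s on the diagonal, up to permutation), solve by back-substitution:
  V =
[[0, 1, 0, 0],
 [-1, 0, 1, 1],
 [1, -1, 1, 0],
 [1, 0, 0, 0]]
  V a = (1, -3, 2, 1)
Solving gives a = (1, 1, 2, -4).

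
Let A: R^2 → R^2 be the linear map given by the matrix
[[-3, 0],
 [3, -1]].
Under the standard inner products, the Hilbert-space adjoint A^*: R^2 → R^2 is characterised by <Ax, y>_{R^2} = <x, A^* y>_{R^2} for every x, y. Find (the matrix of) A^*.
A^* = A^T =
[[-3, 3],
 [0, -1]]

For real matrices with standard dot products, the defining identity <Ax, y> = <x, A^* y> gives (Ax)^T y = x^T (A^*) y, i.e. x^T A^T y = x^T (A^*) y. Since this holds for all x, y, we must have A^* = A^T. Therefore
A^* =
[[-3, 3],
 [0, -1]].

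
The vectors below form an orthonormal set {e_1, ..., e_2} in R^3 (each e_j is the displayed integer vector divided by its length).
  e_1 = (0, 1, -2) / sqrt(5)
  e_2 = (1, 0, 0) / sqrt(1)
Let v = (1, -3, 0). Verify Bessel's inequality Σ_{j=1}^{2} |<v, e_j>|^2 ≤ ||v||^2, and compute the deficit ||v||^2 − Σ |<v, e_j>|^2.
Σ |<v, e_j>|^2 = 14/5; ||v||^2 = 10; deficit = 36/5

Write each e_j = u_j / sqrt(<u_j, u_j>) where u_j is the displayed integer vector. Then <v, e_j> = <v, u_j> / sqrt(<u_j, u_j>), so |<v, e_j>|^2 = <v, u_j>^2 / <u_j, u_j>.
Coefficients: <v, e_1> = -3/sqrt(5), <v, e_2> = 1/sqrt(1).
Square and sum: Σ |<v, e_j>|^2 = 14/5.
Compute ||v||^2 = v·v = 10.
Deficit = 10 − 14/5 = 36/5 ≥ 0, confirming Bessel's inequality. (The deficit equals ||v − Σ <v,e_j> e_j||^2, the squared distance from v to span{e_j}.)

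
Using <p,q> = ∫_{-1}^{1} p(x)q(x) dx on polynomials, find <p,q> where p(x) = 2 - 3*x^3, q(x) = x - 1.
<p,q> = -26/5

Expand the product: p(x)·q(x) = -3*x^4 + 3*x^3 + 2*x - 2.
∫_{-1}^{1} of each monomial x^k gives [2/(k+1) if k even, 0 if k odd]. Integrating term-by-term (or equivalently evaluating the antiderivative F(x) = -3*x^5/5 + 3*x^4/4 + x^2 - 2*x at the endpoints):
  F(1) − F(−1) = -17/20 − (87/20) = -26/5.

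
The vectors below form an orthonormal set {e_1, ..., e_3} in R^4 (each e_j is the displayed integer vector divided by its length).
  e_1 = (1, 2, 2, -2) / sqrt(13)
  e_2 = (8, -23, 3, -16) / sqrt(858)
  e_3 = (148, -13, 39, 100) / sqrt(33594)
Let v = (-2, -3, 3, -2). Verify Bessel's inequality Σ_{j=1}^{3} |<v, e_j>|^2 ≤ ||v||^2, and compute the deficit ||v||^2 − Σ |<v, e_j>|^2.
Σ |<v, e_j>|^2 = 7150/509; ||v||^2 = 26; deficit = 6084/509

Write each e_j = u_j / sqrt(<u_j, u_j>) where u_j is the displayed integer vector. Then <v, e_j> = <v, u_j> / sqrt(<u_j, u_j>), so |<v, e_j>|^2 = <v, u_j>^2 / <u_j, u_j>.
Coefficients: <v, e_1> = 2/sqrt(13), <v, e_2> = 94/sqrt(858), <v, e_3> = -340/sqrt(33594).
Square and sum: Σ |<v, e_j>|^2 = 7150/509.
Compute ||v||^2 = v·v = 26.
Deficit = 26 − 7150/509 = 6084/509 ≥ 0, confirming Bessel's inequality. (The deficit equals ||v − Σ <v,e_j> e_j||^2, the squared distance from v to span{e_j}.)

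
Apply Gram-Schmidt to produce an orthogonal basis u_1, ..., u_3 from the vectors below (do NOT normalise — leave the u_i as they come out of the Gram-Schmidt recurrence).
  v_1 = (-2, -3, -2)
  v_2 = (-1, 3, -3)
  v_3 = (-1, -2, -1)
Orthogonal basis:
  u_1 = (-2, -3, -2)
  u_2 = (-19/17, 48/17, -53/17)
  u_3 = (15/161, -4/161, -9/161)

Apply the Gram-Schmidt recurrence
  u_1 = v_1
  u_i = v_i − Σ_{j<i} ((v_i · u_j) / (u_j · u_j)) · u_j.

Step by step this gives:
  u_1 = (-2, -3, -2)
  u_2 = (-19/17, 48/17, -53/17)
  u_3 = (15/161, -4/161, -9/161)

Orthogonality check:
  u_2 · u_1 = 0 (should be 0)
  u_3 · u_1 = 0 (should be 0)
  u_3 · u_2 = 0 (should be 0)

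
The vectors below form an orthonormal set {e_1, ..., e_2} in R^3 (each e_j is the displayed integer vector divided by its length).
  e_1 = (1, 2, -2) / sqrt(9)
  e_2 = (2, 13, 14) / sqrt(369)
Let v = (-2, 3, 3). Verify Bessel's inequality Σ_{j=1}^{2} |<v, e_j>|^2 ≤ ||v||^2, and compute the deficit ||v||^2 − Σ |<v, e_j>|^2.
Σ |<v, e_j>|^2 = 677/41; ||v||^2 = 22; deficit = 225/41

Write each e_j = u_j / sqrt(<u_j, u_j>) where u_j is the displayed integer vector. Then <v, e_j> = <v, u_j> / sqrt(<u_j, u_j>), so |<v, e_j>|^2 = <v, u_j>^2 / <u_j, u_j>.
Coefficients: <v, e_1> = -2/sqrt(9), <v, e_2> = 77/sqrt(369).
Square and sum: Σ |<v, e_j>|^2 = 677/41.
Compute ||v||^2 = v·v = 22.
Deficit = 22 − 677/41 = 225/41 ≥ 0, confirming Bessel's inequality. (The deficit equals ||v − Σ <v,e_j> e_j||^2, the squared distance from v to span{e_j}.)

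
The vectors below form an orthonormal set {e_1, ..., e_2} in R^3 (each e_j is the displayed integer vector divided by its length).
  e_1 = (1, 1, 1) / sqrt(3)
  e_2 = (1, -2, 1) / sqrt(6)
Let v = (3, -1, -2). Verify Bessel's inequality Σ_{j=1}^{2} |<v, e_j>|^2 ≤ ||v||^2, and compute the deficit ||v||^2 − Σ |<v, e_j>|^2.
Σ |<v, e_j>|^2 = 3/2; ||v||^2 = 14; deficit = 25/2

Write each e_j = u_j / sqrt(<u_j, u_j>) where u_j is the displayed integer vector. Then <v, e_j> = <v, u_j> / sqrt(<u_j, u_j>), so |<v, e_j>|^2 = <v, u_j>^2 / <u_j, u_j>.
Coefficients: <v, e_1> = 0/sqrt(3), <v, e_2> = 3/sqrt(6).
Square and sum: Σ |<v, e_j>|^2 = 3/2.
Compute ||v||^2 = v·v = 14.
Deficit = 14 − 3/2 = 25/2 ≥ 0, confirming Bessel's inequality. (The deficit equals ||v − Σ <v,e_j> e_j||^2, the squared distance from v to span{e_j}.)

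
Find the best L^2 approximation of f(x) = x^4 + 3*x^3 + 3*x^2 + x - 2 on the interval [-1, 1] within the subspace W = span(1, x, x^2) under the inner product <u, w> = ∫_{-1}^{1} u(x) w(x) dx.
g(x) = 27*x^2/7 + 14*x/5 - 73/35

The best approximation g ∈ W is the orthogonal projection of f onto W. Writing g = a_0 + a_1 x + a_2 x^2, the coefficients solve the normal equations G · a = b where
  G_{ij} = <φ_i, φ_j> and b_i = <f, φ_i>, with φ_0 = 1, φ_1 = x, φ_2 = x^2.
G =
  [2, 0, 2/3]
  [0, 2/3, 0]
  [2/3, 0, 2/5],
b = (-8/5, 28/15, 16/105).
Solving gives a_0 = -73/35, a_1 = 14/5, a_2 = 27/7, so
  g(x) = 27*x^2/7 + 14*x/5 - 73/35.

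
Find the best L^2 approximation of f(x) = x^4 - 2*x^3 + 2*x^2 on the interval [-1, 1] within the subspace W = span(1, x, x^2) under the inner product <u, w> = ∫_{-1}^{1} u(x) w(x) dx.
g(x) = 20*x^2/7 - 6*x/5 - 3/35

The best approximation g ∈ W is the orthogonal projection of f onto W. Writing g = a_0 + a_1 x + a_2 x^2, the coefficients solve the normal equations G · a = b where
  G_{ij} = <φ_i, φ_j> and b_i = <f, φ_i>, with φ_0 = 1, φ_1 = x, φ_2 = x^2.
G =
  [2, 0, 2/3]
  [0, 2/3, 0]
  [2/3, 0, 2/5],
b = (26/15, -4/5, 38/35).
Solving gives a_0 = -3/35, a_1 = -6/5, a_2 = 20/7, so
  g(x) = 20*x^2/7 - 6*x/5 - 3/35.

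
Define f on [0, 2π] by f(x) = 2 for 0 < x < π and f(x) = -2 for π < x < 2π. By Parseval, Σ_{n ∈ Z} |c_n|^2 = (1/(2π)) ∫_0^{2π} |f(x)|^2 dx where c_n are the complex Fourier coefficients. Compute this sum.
Σ |c_n|^2 = 4

Parseval equates the L^2 energy of f (normalised by 1/(2π)) with the ℓ^2 sum of its Fourier coefficients: (1/(2π)) ∫_0^{2π} |f|^2 = Σ |c_n|^2.
Compute the left side: (1/(2π)) [∫_0^π 2^2 dx + ∫_π^{2π} (-2)^2 dx] = (1/(2π)) · (4π + 4π) = (4 + 4)/2 = 4.
So Σ_{n ∈ Z} |c_n|^2 = 4.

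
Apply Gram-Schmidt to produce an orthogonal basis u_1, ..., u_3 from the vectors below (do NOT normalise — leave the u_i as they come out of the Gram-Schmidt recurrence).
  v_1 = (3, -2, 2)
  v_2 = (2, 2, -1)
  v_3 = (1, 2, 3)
Orthogonal basis:
  u_1 = (3, -2, 2)
  u_2 = (2, 2, -1)
  u_3 = (-28/51, 98/51, 140/51)

Apply the Gram-Schmidt recurrence
  u_1 = v_1
  u_i = v_i − Σ_{j<i} ((v_i · u_j) / (u_j · u_j)) · u_j.

Step by step this gives:
  u_1 = (3, -2, 2)
  u_2 = (2, 2, -1)
  u_3 = (-28/51, 98/51, 140/51)

Orthogonality check:
  u_2 · u_1 = 0 (should be 0)
  u_3 · u_1 = 0 (should be 0)
  u_3 · u_2 = 0 (should be 0)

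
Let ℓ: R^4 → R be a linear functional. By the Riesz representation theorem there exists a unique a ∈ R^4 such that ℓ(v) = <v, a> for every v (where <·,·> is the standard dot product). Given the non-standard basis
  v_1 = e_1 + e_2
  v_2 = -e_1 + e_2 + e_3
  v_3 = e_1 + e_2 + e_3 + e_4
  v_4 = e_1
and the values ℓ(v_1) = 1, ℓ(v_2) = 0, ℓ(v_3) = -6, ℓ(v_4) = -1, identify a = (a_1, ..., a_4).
a = (-1, 2, -3, -4)

Write a = (a_1, ..., a_4) in the standard basis. For each basis vector v_i, ℓ(v_i) = <v_i, a> is a linear equation in the a_j's. Collect the n equations into a matrix system V a = ℓ, where row i of V is v_i (expressed in the standard basis). Since V is invertible (lower-triangular with 1s on the diagonal, up to permutation), solve by back-substitution:
  V =
[[1, 1, 0, 0],
 [-1, 1, 1, 0],
 [1, 1, 1, 1],
 [1, 0, 0, 0]]
  V a = (1, 0, -6, -1)
Solving gives a = (-1, 2, -3, -4).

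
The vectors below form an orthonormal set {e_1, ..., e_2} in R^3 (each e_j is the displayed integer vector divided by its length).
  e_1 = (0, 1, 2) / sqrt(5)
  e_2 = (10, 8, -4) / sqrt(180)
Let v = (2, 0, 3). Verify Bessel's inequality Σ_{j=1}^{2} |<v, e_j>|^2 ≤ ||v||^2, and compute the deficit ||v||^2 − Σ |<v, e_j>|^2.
Σ |<v, e_j>|^2 = 68/9; ||v||^2 = 13; deficit = 49/9

Write each e_j = u_j / sqrt(<u_j, u_j>) where u_j is the displayed integer vector. Then <v, e_j> = <v, u_j> / sqrt(<u_j, u_j>), so |<v, e_j>|^2 = <v, u_j>^2 / <u_j, u_j>.
Coefficients: <v, e_1> = 6/sqrt(5), <v, e_2> = 8/sqrt(180).
Square and sum: Σ |<v, e_j>|^2 = 68/9.
Compute ||v||^2 = v·v = 13.
Deficit = 13 − 68/9 = 49/9 ≥ 0, confirming Bessel's inequality. (The deficit equals ||v − Σ <v,e_j> e_j||^2, the squared distance from v to span{e_j}.)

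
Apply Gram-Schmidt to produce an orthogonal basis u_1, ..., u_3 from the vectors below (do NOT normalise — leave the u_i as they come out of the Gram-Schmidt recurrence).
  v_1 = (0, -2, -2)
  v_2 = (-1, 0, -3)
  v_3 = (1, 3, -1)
Orthogonal basis:
  u_1 = (0, -2, -2)
  u_2 = (-1, 3/2, -3/2)
  u_3 = (21/11, 7/11, -7/11)

Apply the Gram-Schmidt recurrence
  u_1 = v_1
  u_i = v_i − Σ_{j<i} ((v_i · u_j) / (u_j · u_j)) · u_j.

Step by step this gives:
  u_1 = (0, -2, -2)
  u_2 = (-1, 3/2, -3/2)
  u_3 = (21/11, 7/11, -7/11)

Orthogonality check:
  u_2 · u_1 = 0 (should be 0)
  u_3 · u_1 = 0 (should be 0)
  u_3 · u_2 = 0 (should be 0)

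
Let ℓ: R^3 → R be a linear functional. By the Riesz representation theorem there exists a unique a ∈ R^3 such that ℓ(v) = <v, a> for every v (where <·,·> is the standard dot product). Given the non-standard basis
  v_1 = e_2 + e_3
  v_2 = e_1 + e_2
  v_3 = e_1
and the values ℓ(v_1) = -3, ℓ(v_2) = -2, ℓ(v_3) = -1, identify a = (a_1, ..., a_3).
a = (-1, -1, -2)

Write a = (a_1, ..., a_3) in the standard basis. For each basis vector v_i, ℓ(v_i) = <v_i, a> is a linear equation in the a_j's. Collect the n equations into a matrix system V a = ℓ, where row i of V is v_i (expressed in the standard basis). Since V is invertible (lower-triangular with 1s on the diagonal, up to permutation), solve by back-substitution:
  V =
[[0, 1, 1],
 [1, 1, 0],
 [1, 0, 0]]
  V a = (-3, -2, -1)
Solving gives a = (-1, -1, -2).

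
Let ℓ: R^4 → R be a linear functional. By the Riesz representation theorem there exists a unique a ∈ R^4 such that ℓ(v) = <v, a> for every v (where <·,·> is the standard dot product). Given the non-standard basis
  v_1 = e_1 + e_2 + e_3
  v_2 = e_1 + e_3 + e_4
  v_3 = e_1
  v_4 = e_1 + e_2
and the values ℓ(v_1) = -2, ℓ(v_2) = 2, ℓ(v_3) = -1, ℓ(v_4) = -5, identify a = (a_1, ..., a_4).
a = (-1, -4, 3, 0)

Write a = (a_1, ..., a_4) in the standard basis. For each basis vector v_i, ℓ(v_i) = <v_i, a> is a linear equation in the a_j's. Collect the n equations into a matrix system V a = ℓ, where row i of V is v_i (expressed in the standard basis). Since V is invertible (lower-triangular with 1s on the diagonal, up to permutation), solve by back-substitution:
  V =
[[1, 1, 1, 0],
 [1, 0, 1, 1],
 [1, 0, 0, 0],
 [1, 1, 0, 0]]
  V a = (-2, 2, -1, -5)
Solving gives a = (-1, -4, 3, 0).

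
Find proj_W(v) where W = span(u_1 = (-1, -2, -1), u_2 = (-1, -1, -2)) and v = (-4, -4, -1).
proj_W(v) = (-23/11, -51/11, -18/11)

Set up U = [u_1 | ... | u_2] ∈ R^(3×2). The projector onto W = col(U) is P = U (U^T U)^(-1) U^T.
Compute U^T U =
  [6, 5]
  [5, 6],
and U^T v = (13, 10).
Solve U^T U · c = U^T v for the coefficients: c = (28/11, -5/11). The projection is proj_W(v) = U c.
Check: (v - proj_W(v)) · u_1 = 0  (should be 0).
Check: (v - proj_W(v)) · u_2 = 0  (should be 0).
Result: proj_W(v) = (-23/11, -51/11, -18/11).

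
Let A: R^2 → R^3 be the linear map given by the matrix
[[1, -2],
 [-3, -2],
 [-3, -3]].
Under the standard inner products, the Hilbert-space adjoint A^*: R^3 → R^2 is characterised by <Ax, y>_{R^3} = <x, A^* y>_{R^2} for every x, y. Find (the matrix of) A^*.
A^* = A^T =
[[1, -3, -3],
 [-2, -2, -3]]

For real matrices with standard dot products, the defining identity <Ax, y> = <x, A^* y> gives (Ax)^T y = x^T (A^*) y, i.e. x^T A^T y = x^T (A^*) y. Since this holds for all x, y, we must have A^* = A^T. Therefore
A^* =
[[1, -3, -3],
 [-2, -2, -3]].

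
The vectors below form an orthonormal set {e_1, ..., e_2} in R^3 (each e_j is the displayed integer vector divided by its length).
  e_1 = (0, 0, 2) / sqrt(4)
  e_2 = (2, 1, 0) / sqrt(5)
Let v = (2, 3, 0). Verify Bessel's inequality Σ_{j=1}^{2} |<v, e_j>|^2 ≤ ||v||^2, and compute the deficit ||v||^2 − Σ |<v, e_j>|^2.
Σ |<v, e_j>|^2 = 49/5; ||v||^2 = 13; deficit = 16/5

Write each e_j = u_j / sqrt(<u_j, u_j>) where u_j is the displayed integer vector. Then <v, e_j> = <v, u_j> / sqrt(<u_j, u_j>), so |<v, e_j>|^2 = <v, u_j>^2 / <u_j, u_j>.
Coefficients: <v, e_1> = 0/sqrt(4), <v, e_2> = 7/sqrt(5).
Square and sum: Σ |<v, e_j>|^2 = 49/5.
Compute ||v||^2 = v·v = 13.
Deficit = 13 − 49/5 = 16/5 ≥ 0, confirming Bessel's inequality. (The deficit equals ||v − Σ <v,e_j> e_j||^2, the squared distance from v to span{e_j}.)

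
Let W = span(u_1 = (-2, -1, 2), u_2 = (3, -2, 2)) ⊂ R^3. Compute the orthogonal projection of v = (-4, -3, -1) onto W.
proj_W(v) = (-58/17, -1/17, 18/17)

Set up U = [u_1 | ... | u_2] ∈ R^(3×2). The projector onto W = col(U) is P = U (U^T U)^(-1) U^T.
Compute U^T U =
  [9, 0]
  [0, 17],
and U^T v = (9, -8).
Solve U^T U · c = U^T v for the coefficients: c = (1, -8/17). The projection is proj_W(v) = U c.
Check: (v - proj_W(v)) · u_1 = 0  (should be 0).
Check: (v - proj_W(v)) · u_2 = 0  (should be 0).
Result: proj_W(v) = (-58/17, -1/17, 18/17).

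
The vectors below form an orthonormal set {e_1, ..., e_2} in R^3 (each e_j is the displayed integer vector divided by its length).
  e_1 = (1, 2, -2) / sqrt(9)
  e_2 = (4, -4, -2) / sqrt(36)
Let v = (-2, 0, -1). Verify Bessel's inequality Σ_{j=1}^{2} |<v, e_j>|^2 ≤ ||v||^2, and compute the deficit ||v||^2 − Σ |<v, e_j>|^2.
Σ |<v, e_j>|^2 = 1; ||v||^2 = 5; deficit = 4

Write each e_j = u_j / sqrt(<u_j, u_j>) where u_j is the displayed integer vector. Then <v, e_j> = <v, u_j> / sqrt(<u_j, u_j>), so |<v, e_j>|^2 = <v, u_j>^2 / <u_j, u_j>.
Coefficients: <v, e_1> = 0/sqrt(9), <v, e_2> = -6/sqrt(36).
Square and sum: Σ |<v, e_j>|^2 = 1.
Compute ||v||^2 = v·v = 5.
Deficit = 5 − 1 = 4 ≥ 0, confirming Bessel's inequality. (The deficit equals ||v − Σ <v,e_j> e_j||^2, the squared distance from v to span{e_j}.)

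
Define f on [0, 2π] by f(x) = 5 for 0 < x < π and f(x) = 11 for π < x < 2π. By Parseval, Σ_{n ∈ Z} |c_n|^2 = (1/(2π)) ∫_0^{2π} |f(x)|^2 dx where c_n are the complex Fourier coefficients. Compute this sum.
Σ |c_n|^2 = 73

Parseval equates the L^2 energy of f (normalised by 1/(2π)) with the ℓ^2 sum of its Fourier coefficients: (1/(2π)) ∫_0^{2π} |f|^2 = Σ |c_n|^2.
Compute the left side: (1/(2π)) [∫_0^π 5^2 dx + ∫_π^{2π} 11^2 dx] = (1/(2π)) · (25π + 121π) = (25 + 121)/2 = 73.
So Σ_{n ∈ Z} |c_n|^2 = 73.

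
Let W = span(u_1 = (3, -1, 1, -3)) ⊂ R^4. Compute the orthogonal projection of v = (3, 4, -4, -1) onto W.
proj_W(v) = (3/5, -1/5, 1/5, -3/5)

Set up U = [u_1 | ... | u_1] ∈ R^(4×1). The projector onto W = col(U) is P = U (U^T U)^(-1) U^T.
Compute U^T U =
  [20],
and U^T v = (4).
Solve U^T U · c = U^T v for the coefficients: c = (1/5). The projection is proj_W(v) = U c.
Check: (v - proj_W(v)) · u_1 = 0  (should be 0).
Result: proj_W(v) = (3/5, -1/5, 1/5, -3/5).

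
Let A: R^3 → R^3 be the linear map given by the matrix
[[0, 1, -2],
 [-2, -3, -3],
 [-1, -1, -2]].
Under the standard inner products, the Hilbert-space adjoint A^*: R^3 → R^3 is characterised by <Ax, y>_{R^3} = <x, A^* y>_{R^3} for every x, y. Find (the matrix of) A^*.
A^* = A^T =
[[0, -2, -1],
 [1, -3, -1],
 [-2, -3, -2]]

For real matrices with standard dot products, the defining identity <Ax, y> = <x, A^* y> gives (Ax)^T y = x^T (A^*) y, i.e. x^T A^T y = x^T (A^*) y. Since this holds for all x, y, we must have A^* = A^T. Therefore
A^* =
[[0, -2, -1],
 [1, -3, -1],
 [-2, -3, -2]].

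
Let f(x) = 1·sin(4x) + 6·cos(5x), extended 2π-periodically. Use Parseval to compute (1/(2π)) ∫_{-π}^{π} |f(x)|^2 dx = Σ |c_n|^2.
Σ |c_n|^2 = 37/2

Expand |f|^2 and use orthogonality of {sin(nx), cos(mx)} on [-π, π]:
  ∫_{-π}^{π} sin(nx)^2 dx = π, ∫ cos(mx)^2 dx = π, and cross terms integrate to 0.
So ∫_{-π}^{π} f(x)^2 dx = 1^2 · π + 6^2 · π = (1 + 36)π.
Divide by 2π: (1 + 36)/2 = 37/2.
By Parseval, this equals Σ |c_n|^2.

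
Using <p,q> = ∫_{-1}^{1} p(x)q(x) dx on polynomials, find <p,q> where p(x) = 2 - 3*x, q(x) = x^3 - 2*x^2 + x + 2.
<p,q> = 32/15

Expand the product: p(x)·q(x) = -3*x^4 + 8*x^3 - 7*x^2 - 4*x + 4.
∫_{-1}^{1} of each monomial x^k gives [2/(k+1) if k even, 0 if k odd]. Integrating term-by-term (or equivalently evaluating the antiderivative F(x) = -3*x^5/5 + 2*x^4 - 7*x^3/3 - 2*x^2 + 4*x at the endpoints):
  F(1) − F(−1) = 16/15 − (-16/15) = 32/15.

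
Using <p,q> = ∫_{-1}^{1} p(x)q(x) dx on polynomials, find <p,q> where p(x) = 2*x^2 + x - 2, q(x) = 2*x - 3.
<p,q> = 28/3

Expand the product: p(x)·q(x) = 4*x^3 - 4*x^2 - 7*x + 6.
∫_{-1}^{1} of each monomial x^k gives [2/(k+1) if k even, 0 if k odd]. Integrating term-by-term (or equivalently evaluating the antiderivative F(x) = x^4 - 4*x^3/3 - 7*x^2/2 + 6*x at the endpoints):
  F(1) − F(−1) = 13/6 − (-43/6) = 28/3.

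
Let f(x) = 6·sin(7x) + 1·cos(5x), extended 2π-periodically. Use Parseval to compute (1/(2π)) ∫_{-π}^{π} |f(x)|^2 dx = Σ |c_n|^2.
Σ |c_n|^2 = 37/2

Expand |f|^2 and use orthogonality of {sin(nx), cos(mx)} on [-π, π]:
  ∫_{-π}^{π} sin(nx)^2 dx = π, ∫ cos(mx)^2 dx = π, and cross terms integrate to 0.
So ∫_{-π}^{π} f(x)^2 dx = 6^2 · π + 1^2 · π = (36 + 1)π.
Divide by 2π: (36 + 1)/2 = 37/2.
By Parseval, this equals Σ |c_n|^2.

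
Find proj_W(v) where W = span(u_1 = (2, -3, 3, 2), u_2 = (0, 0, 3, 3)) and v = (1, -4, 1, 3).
proj_W(v) = (52/27, -26/9, 67/27, 41/27)

Set up U = [u_1 | ... | u_2] ∈ R^(4×2). The projector onto W = col(U) is P = U (U^T U)^(-1) U^T.
Compute U^T U =
  [26, 15]
  [15, 18],
and U^T v = (23, 12).
Solve U^T U · c = U^T v for the coefficients: c = (26/27, -11/81). The projection is proj_W(v) = U c.
Check: (v - proj_W(v)) · u_1 = 0  (should be 0).
Check: (v - proj_W(v)) · u_2 = 0  (should be 0).
Result: proj_W(v) = (52/27, -26/9, 67/27, 41/27).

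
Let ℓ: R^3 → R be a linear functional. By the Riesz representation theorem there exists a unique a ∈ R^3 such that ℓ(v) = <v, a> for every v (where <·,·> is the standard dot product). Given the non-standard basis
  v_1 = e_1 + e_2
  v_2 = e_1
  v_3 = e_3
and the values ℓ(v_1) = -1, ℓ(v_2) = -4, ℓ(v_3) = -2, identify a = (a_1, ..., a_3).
a = (-4, 3, -2)

Write a = (a_1, ..., a_3) in the standard basis. For each basis vector v_i, ℓ(v_i) = <v_i, a> is a linear equation in the a_j's. Collect the n equations into a matrix system V a = ℓ, where row i of V is v_i (expressed in the standard basis). Since V is invertible (lower-triangular with 1s on the diagonal, up to permutation), solve by back-substitution:
  V =
[[1, 1, 0],
 [1, 0, 0],
 [0, 0, 1]]
  V a = (-1, -4, -2)
Solving gives a = (-4, 3, -2).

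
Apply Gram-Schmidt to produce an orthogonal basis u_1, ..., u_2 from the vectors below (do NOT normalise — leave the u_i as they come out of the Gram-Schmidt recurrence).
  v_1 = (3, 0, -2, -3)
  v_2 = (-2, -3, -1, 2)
Orthogonal basis:
  u_1 = (3, 0, -2, -3)
  u_2 = (-7/11, -3, -21/11, 7/11)

Apply the Gram-Schmidt recurrence
  u_1 = v_1
  u_i = v_i − Σ_{j<i} ((v_i · u_j) / (u_j · u_j)) · u_j.

Step by step this gives:
  u_1 = (3, 0, -2, -3)
  u_2 = (-7/11, -3, -21/11, 7/11)

Orthogonality check:
  u_2 · u_1 = 0 (should be 0)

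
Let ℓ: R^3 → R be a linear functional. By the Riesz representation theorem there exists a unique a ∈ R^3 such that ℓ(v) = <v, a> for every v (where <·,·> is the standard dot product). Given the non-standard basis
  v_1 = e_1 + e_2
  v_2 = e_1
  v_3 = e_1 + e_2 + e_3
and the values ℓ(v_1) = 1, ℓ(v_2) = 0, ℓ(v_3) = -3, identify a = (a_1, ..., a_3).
a = (0, 1, -4)

Write a = (a_1, ..., a_3) in the standard basis. For each basis vector v_i, ℓ(v_i) = <v_i, a> is a linear equation in the a_j's. Collect the n equations into a matrix system V a = ℓ, where row i of V is v_i (expressed in the standard basis). Since V is invertible (lower-triangular with 1s on the diagonal, up to permutation), solve by back-substitution:
  V =
[[1, 1, 0],
 [1, 0, 0],
 [1, 1, 1]]
  V a = (1, 0, -3)
Solving gives a = (0, 1, -4).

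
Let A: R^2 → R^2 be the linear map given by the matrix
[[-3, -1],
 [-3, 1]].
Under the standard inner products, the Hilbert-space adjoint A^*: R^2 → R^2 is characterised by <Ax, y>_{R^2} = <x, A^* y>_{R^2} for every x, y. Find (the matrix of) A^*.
A^* = A^T =
[[-3, -3],
 [-1, 1]]

For real matrices with standard dot products, the defining identity <Ax, y> = <x, A^* y> gives (Ax)^T y = x^T (A^*) y, i.e. x^T A^T y = x^T (A^*) y. Since this holds for all x, y, we must have A^* = A^T. Therefore
A^* =
[[-3, -3],
 [-1, 1]].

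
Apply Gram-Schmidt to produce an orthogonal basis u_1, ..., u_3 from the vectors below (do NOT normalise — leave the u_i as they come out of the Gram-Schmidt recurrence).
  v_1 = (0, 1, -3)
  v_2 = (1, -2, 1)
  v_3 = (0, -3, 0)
Orthogonal basis:
  u_1 = (0, 1, -3)
  u_2 = (1, -3/2, -1/2)
  u_3 = (-9/7, -27/35, -9/35)

Apply the Gram-Schmidt recurrence
  u_1 = v_1
  u_i = v_i − Σ_{j<i} ((v_i · u_j) / (u_j · u_j)) · u_j.

Step by step this gives:
  u_1 = (0, 1, -3)
  u_2 = (1, -3/2, -1/2)
  u_3 = (-9/7, -27/35, -9/35)

Orthogonality check:
  u_2 · u_1 = 0 (should be 0)
  u_3 · u_1 = 0 (should be 0)
  u_3 · u_2 = 0 (should be 0)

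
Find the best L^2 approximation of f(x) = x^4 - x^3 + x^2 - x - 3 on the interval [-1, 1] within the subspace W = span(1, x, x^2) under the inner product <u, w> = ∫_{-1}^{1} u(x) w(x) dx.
g(x) = 13*x^2/7 - 8*x/5 - 108/35

The best approximation g ∈ W is the orthogonal projection of f onto W. Writing g = a_0 + a_1 x + a_2 x^2, the coefficients solve the normal equations G · a = b where
  G_{ij} = <φ_i, φ_j> and b_i = <f, φ_i>, with φ_0 = 1, φ_1 = x, φ_2 = x^2.
G =
  [2, 0, 2/3]
  [0, 2/3, 0]
  [2/3, 0, 2/5],
b = (-74/15, -16/15, -46/35).
Solving gives a_0 = -108/35, a_1 = -8/5, a_2 = 13/7, so
  g(x) = 13*x^2/7 - 8*x/5 - 108/35.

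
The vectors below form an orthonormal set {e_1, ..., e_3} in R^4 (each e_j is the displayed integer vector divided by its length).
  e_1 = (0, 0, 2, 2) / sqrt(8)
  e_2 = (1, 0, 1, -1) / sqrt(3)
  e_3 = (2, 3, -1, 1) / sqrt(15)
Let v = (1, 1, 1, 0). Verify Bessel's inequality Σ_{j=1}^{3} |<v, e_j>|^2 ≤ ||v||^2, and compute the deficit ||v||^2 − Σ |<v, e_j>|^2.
Σ |<v, e_j>|^2 = 29/10; ||v||^2 = 3; deficit = 1/10

Write each e_j = u_j / sqrt(<u_j, u_j>) where u_j is the displayed integer vector. Then <v, e_j> = <v, u_j> / sqrt(<u_j, u_j>), so |<v, e_j>|^2 = <v, u_j>^2 / <u_j, u_j>.
Coefficients: <v, e_1> = 2/sqrt(8), <v, e_2> = 2/sqrt(3), <v, e_3> = 4/sqrt(15).
Square and sum: Σ |<v, e_j>|^2 = 29/10.
Compute ||v||^2 = v·v = 3.
Deficit = 3 − 29/10 = 1/10 ≥ 0, confirming Bessel's inequality. (The deficit equals ||v − Σ <v,e_j> e_j||^2, the squared distance from v to span{e_j}.)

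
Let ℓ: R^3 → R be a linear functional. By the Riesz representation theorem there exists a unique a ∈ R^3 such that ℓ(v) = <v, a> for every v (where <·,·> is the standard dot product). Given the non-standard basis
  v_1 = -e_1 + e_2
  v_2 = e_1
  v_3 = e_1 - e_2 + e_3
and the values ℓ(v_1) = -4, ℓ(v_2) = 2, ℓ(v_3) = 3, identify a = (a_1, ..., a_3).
a = (2, -2, -1)

Write a = (a_1, ..., a_3) in the standard basis. For each basis vector v_i, ℓ(v_i) = <v_i, a> is a linear equation in the a_j's. Collect the n equations into a matrix system V a = ℓ, where row i of V is v_i (expressed in the standard basis). Since V is invertible (lower-triangular with 1s on the diagonal, up to permutation), solve by back-substitution:
  V =
[[-1, 1, 0],
 [1, 0, 0],
 [1, -1, 1]]
  V a = (-4, 2, 3)
Solving gives a = (2, -2, -1).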